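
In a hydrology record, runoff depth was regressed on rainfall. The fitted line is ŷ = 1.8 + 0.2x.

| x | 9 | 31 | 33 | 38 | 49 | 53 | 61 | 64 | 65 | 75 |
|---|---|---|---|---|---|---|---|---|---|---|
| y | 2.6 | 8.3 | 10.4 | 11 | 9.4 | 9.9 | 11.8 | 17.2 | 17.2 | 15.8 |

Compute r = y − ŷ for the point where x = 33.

r = 2

ŷ = 1.8 + 0.2·33 = 8.4
r = 10.4 − 8.4 = 2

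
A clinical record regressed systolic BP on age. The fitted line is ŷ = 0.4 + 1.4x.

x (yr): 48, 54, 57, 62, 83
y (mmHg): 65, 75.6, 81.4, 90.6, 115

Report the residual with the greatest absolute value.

x=48: ŷ = 0.4 + 1.4·48 = 67.6; e = 65 − 67.6 = -2.6
x=54: ŷ = 0.4 + 1.4·54 = 76; e = 75.6 − 76 = -0.4
x=57: ŷ = 0.4 + 1.4·57 = 80.2; e = 81.4 − 80.2 = 1.2
x=62: ŷ = 0.4 + 1.4·62 = 87.2; e = 90.6 − 87.2 = 3.4
x=83: ŷ = 0.4 + 1.4·83 = 116.6; e = 115 − 116.6 = -1.6
Largest |e| is 3.4 at x = 62, residual 3.4.

e = 3.4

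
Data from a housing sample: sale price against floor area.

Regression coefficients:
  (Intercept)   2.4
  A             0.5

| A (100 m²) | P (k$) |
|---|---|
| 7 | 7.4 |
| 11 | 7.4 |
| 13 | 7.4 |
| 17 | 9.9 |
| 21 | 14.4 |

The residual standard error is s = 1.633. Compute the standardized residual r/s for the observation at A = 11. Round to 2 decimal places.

P̂ = 2.4 + 0.5·11 = 7.9
r = 7.4 − 7.9 = -0.5
r/s = -0.5 / 1.633 = -0.31

-0.31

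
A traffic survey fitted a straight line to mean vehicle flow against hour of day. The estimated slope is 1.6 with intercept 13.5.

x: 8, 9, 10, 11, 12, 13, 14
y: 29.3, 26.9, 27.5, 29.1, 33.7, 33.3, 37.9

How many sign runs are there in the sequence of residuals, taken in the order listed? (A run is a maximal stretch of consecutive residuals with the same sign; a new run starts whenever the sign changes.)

x=8: ŷ = 13.5 + 1.6·8 = 26.3; e = 29.3 − 26.3 = 3
x=9: ŷ = 13.5 + 1.6·9 = 27.9; e = 26.9 − 27.9 = -1
x=10: ŷ = 13.5 + 1.6·10 = 29.5; e = 27.5 − 29.5 = -2
x=11: ŷ = 13.5 + 1.6·11 = 31.1; e = 29.1 − 31.1 = -2
x=12: ŷ = 13.5 + 1.6·12 = 32.7; e = 33.7 − 32.7 = 1
x=13: ŷ = 13.5 + 1.6·13 = 34.3; e = 33.3 − 34.3 = -1
x=14: ŷ = 13.5 + 1.6·14 = 35.9; e = 37.9 − 35.9 = 2
Signs: + − − − + − +
Runs: +×1, −×3, +×1, −×1, +×1 → 5

5 runs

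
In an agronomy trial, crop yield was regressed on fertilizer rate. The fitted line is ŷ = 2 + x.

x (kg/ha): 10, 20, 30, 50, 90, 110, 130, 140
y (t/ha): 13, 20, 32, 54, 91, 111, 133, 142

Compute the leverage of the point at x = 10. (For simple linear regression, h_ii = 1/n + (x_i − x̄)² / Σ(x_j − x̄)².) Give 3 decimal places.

x̄ = (10 + 20 + 30 + 50 + 90 + 110 + 130 + 140)/8 = 72.5
Σ(x − x̄)² = 3906.25 + 2756.25 + 1806.25 + 506.25 + 306.25 + 1406.25 + 3306.25 + 4556.25 = 18550
h = 1/8 + (-62.5)²/18550 = 0.125 + 0.21058 = 0.336

h = 0.336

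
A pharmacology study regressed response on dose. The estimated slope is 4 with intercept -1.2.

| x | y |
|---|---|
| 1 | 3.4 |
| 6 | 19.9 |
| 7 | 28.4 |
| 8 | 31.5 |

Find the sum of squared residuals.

x=1: ŷ = -1.2 + 4·1 = 2.8; r = 3.4 − 2.8 = 0.6
x=6: ŷ = -1.2 + 4·6 = 22.8; r = 19.9 − 22.8 = -2.9
x=7: ŷ = -1.2 + 4·7 = 26.8; r = 28.4 − 26.8 = 1.6
x=8: ŷ = -1.2 + 4·8 = 30.8; r = 31.5 − 30.8 = 0.7
SSE = 0.36 + 8.41 + 2.56 + 0.49 = 11.82

SSE = 11.82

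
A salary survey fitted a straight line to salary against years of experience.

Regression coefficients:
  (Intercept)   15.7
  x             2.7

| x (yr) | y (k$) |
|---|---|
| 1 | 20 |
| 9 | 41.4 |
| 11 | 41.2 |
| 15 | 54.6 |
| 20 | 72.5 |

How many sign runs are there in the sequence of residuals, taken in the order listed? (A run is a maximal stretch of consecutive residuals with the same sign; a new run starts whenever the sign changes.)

3 runs

x=1: ŷ = 15.7 + 2.7·1 = 18.4; e = 20 − 18.4 = 1.6
x=9: ŷ = 15.7 + 2.7·9 = 40; e = 41.4 − 40 = 1.4
x=11: ŷ = 15.7 + 2.7·11 = 45.4; e = 41.2 − 45.4 = -4.2
x=15: ŷ = 15.7 + 2.7·15 = 56.2; e = 54.6 − 56.2 = -1.6
x=20: ŷ = 15.7 + 2.7·20 = 69.7; e = 72.5 − 69.7 = 2.8
Signs: + + − − +
Runs: +×2, −×2, +×1 → 3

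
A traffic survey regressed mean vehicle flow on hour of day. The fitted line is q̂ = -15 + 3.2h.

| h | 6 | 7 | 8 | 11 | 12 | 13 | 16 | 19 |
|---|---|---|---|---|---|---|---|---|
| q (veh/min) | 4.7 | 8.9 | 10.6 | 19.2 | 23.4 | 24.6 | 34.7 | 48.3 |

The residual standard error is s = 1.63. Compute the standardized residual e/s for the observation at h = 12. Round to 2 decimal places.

q̂ = -15 + 3.2·12 = 23.4
e = 23.4 − 23.4 = 0
e/s = 0 / 1.63 = 0.00

0.00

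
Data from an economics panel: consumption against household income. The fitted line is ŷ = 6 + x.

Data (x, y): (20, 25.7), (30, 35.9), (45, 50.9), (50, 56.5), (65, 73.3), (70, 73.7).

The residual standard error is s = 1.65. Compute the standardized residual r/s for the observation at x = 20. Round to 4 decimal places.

-0.1818

ŷ = 6 + 20 = 26
r = 25.7 − 26 = -0.3
r/s = -0.3 / 1.65 = -0.1818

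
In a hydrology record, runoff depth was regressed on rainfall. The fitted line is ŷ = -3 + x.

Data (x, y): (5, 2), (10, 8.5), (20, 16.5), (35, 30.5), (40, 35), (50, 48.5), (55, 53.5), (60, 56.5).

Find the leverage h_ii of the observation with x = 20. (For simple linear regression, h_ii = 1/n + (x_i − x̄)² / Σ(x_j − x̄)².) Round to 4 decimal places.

x̄ = (5 + 10 + 20 + 35 + 40 + 50 + 55 + 60)/8 = 34.375
Σ(x − x̄)² = 862.891 + 594.141 + 206.641 + 0.390625 + 31.6406 + 244.141 + 425.391 + 656.641 = 3021.88
h = 1/8 + (-14.375)²/3021.88 = 0.125 + 0.0683816 = 0.1934

h = 0.1934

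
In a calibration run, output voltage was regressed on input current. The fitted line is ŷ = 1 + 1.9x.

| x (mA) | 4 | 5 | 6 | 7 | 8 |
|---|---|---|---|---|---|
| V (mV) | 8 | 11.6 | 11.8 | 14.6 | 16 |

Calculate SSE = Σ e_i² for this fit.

SSE = 2.06

x=4: ŷ = 1 + 1.9·4 = 8.6; e = 8 − 8.6 = -0.6
x=5: ŷ = 1 + 1.9·5 = 10.5; e = 11.6 − 10.5 = 1.1
x=6: ŷ = 1 + 1.9·6 = 12.4; e = 11.8 − 12.4 = -0.6
x=7: ŷ = 1 + 1.9·7 = 14.3; e = 14.6 − 14.3 = 0.3
x=8: ŷ = 1 + 1.9·8 = 16.2; e = 16 − 16.2 = -0.2
SSE = 0.36 + 1.21 + 0.36 + 0.09 + 0.04 = 2.06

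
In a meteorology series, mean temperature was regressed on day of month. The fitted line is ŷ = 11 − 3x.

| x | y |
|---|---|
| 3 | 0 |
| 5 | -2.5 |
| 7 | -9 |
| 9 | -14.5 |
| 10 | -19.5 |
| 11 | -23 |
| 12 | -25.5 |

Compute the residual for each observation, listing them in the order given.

-2, 1.5, 1, 1.5, -0.5, -1, -0.5

x=3: ŷ = 11 − 3·3 = 2; e = 0 − 2 = -2
x=5: ŷ = 11 − 3·5 = -4; e = -2.5 − (-4) = 1.5
x=7: ŷ = 11 − 3·7 = -10; e = -9 − (-10) = 1
x=9: ŷ = 11 − 3·9 = -16; e = -14.5 − (-16) = 1.5
x=10: ŷ = 11 − 3·10 = -19; e = -19.5 − (-19) = -0.5
x=11: ŷ = 11 − 3·11 = -22; e = -23 − (-22) = -1
x=12: ŷ = 11 − 3·12 = -25; e = -25.5 − (-25) = -0.5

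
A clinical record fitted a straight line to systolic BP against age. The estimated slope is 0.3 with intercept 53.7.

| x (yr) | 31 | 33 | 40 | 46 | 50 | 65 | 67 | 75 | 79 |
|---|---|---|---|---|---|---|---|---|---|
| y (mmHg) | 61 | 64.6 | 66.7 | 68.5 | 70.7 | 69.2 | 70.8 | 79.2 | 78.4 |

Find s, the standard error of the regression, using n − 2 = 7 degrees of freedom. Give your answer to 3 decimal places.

x=31: ŷ = 53.7 + 0.3·31 = 63; r = 61 − 63 = -2
x=33: ŷ = 53.7 + 0.3·33 = 63.6; r = 64.6 − 63.6 = 1
x=40: ŷ = 53.7 + 0.3·40 = 65.7; r = 66.7 − 65.7 = 1
x=46: ŷ = 53.7 + 0.3·46 = 67.5; r = 68.5 − 67.5 = 1
x=50: ŷ = 53.7 + 0.3·50 = 68.7; r = 70.7 − 68.7 = 2
x=65: ŷ = 53.7 + 0.3·65 = 73.2; r = 69.2 − 73.2 = -4
x=67: ŷ = 53.7 + 0.3·67 = 73.8; r = 70.8 − 73.8 = -3
x=75: ŷ = 53.7 + 0.3·75 = 76.2; r = 79.2 − 76.2 = 3
x=79: ŷ = 53.7 + 0.3·79 = 77.4; r = 78.4 − 77.4 = 1
SSE = 4 + 1 + 1 + 1 + 4 + 16 + 9 + 9 + 1 = 46
s = √(46/7) = √6.57143 ≈ 2.563

s = 2.563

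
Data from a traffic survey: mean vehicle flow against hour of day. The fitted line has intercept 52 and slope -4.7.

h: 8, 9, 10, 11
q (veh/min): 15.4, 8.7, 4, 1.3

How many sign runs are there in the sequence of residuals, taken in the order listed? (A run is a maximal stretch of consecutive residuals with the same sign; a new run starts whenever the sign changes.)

3 runs

h=8: ŷ = 52 − 4.7·8 = 14.4; e = 15.4 − 14.4 = 1
h=9: ŷ = 52 − 4.7·9 = 9.7; e = 8.7 − 9.7 = -1
h=10: ŷ = 52 − 4.7·10 = 5; e = 4 − 5 = -1
h=11: ŷ = 52 − 4.7·11 = 0.3; e = 1.3 − 0.3 = 1
Signs: + − − +
Runs: +×1, −×2, +×1 → 3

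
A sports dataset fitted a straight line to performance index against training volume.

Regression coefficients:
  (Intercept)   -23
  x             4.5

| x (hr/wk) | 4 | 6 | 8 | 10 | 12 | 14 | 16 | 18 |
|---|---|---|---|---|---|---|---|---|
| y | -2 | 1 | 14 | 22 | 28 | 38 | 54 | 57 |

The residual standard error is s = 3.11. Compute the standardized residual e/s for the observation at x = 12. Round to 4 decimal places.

-0.9646

ŷ = -23 + 4.5·12 = 31
e = 28 − 31 = -3
e/s = -3 / 3.11 = -0.9646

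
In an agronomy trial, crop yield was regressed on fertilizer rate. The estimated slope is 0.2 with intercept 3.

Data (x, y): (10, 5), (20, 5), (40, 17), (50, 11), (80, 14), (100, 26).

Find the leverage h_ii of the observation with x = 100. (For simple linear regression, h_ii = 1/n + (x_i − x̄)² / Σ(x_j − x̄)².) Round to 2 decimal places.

h = 0.58

x̄ = (10 + 20 + 40 + 50 + 80 + 100)/6 = 50
Σ(x − x̄)² = 1600 + 900 + 100 + 0 + 900 + 2500 = 6000
h = 1/6 + (50)²/6000 = 0.166667 + 0.416667 = 0.58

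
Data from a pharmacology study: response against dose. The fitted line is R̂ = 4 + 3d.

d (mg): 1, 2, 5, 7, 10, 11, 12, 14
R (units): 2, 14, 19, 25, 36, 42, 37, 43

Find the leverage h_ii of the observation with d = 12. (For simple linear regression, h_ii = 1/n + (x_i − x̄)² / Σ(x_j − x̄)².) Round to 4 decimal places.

d̄ = (1 + 2 + 5 + 7 + 10 + 11 + 12 + 14)/8 = 7.75
Σ(d − d̄)² = 45.5625 + 33.0625 + 7.5625 + 0.5625 + 5.0625 + 10.5625 + 18.0625 + 39.0625 = 159.5
h = 1/8 + (4.25)²/159.5 = 0.125 + 0.113245 = 0.2382

h = 0.2382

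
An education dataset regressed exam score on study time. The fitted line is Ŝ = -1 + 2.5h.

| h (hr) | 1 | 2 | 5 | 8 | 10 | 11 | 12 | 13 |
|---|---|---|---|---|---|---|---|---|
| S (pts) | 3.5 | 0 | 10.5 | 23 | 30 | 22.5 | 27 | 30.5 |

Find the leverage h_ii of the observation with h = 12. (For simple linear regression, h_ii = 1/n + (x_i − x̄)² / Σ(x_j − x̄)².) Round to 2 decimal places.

h = 0.25

h̄ = (1 + 2 + 5 + 8 + 10 + 11 + 12 + 13)/8 = 7.75
Σ(h − h̄)² = 45.5625 + 33.0625 + 7.5625 + 0.0625 + 5.0625 + 10.5625 + 18.0625 + 27.5625 = 147.5
h = 1/8 + (4.25)²/147.5 = 0.125 + 0.122458 = 0.25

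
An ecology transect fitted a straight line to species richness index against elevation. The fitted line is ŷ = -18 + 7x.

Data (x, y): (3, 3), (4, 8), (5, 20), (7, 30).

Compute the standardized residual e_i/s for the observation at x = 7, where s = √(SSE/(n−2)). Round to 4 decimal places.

-0.3780

x=3: ŷ = -18 + 7·3 = 3; e = 3 − 3 = 0
x=4: ŷ = -18 + 7·4 = 10; e = 8 − 10 = -2
x=5: ŷ = -18 + 7·5 = 17; e = 20 − 17 = 3
x=7: ŷ = -18 + 7·7 = 31; e = 30 − 31 = -1
SSE = 0 + 4 + 9 + 1 = 14
s = √(14/2) = 2.64575
e/s = -1 / 2.64575 = -0.3780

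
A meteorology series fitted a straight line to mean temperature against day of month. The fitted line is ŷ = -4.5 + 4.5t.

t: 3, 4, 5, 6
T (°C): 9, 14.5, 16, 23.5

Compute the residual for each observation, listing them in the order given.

0, 1, -2, 1

t=3: ŷ = -4.5 + 4.5·3 = 9; e = 9 − 9 = 0
t=4: ŷ = -4.5 + 4.5·4 = 13.5; e = 14.5 − 13.5 = 1
t=5: ŷ = -4.5 + 4.5·5 = 18; e = 16 − 18 = -2
t=6: ŷ = -4.5 + 4.5·6 = 22.5; e = 23.5 − 22.5 = 1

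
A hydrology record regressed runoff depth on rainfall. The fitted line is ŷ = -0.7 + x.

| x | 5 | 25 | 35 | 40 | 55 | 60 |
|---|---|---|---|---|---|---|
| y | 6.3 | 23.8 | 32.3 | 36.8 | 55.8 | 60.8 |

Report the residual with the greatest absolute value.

x=5: ŷ = -0.7 + 5 = 4.3; r = 6.3 − 4.3 = 2
x=25: ŷ = -0.7 + 25 = 24.3; r = 23.8 − 24.3 = -0.5
x=35: ŷ = -0.7 + 35 = 34.3; r = 32.3 − 34.3 = -2
x=40: ŷ = -0.7 + 40 = 39.3; r = 36.8 − 39.3 = -2.5
x=55: ŷ = -0.7 + 55 = 54.3; r = 55.8 − 54.3 = 1.5
x=60: ŷ = -0.7 + 60 = 59.3; r = 60.8 − 59.3 = 1.5
Largest |r| is 2.5 at x = 40, residual -2.5.

r = -2.5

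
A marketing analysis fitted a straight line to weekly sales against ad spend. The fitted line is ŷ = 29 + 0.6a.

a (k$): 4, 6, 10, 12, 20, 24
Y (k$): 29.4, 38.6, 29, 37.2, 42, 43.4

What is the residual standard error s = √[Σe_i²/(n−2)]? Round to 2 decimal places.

s = 4.42

a=4: ŷ = 29 + 0.6·4 = 31.4; e = 29.4 − 31.4 = -2
a=6: ŷ = 29 + 0.6·6 = 32.6; e = 38.6 − 32.6 = 6
a=10: ŷ = 29 + 0.6·10 = 35; e = 29 − 35 = -6
a=12: ŷ = 29 + 0.6·12 = 36.2; e = 37.2 − 36.2 = 1
a=20: ŷ = 29 + 0.6·20 = 41; e = 42 − 41 = 1
a=24: ŷ = 29 + 0.6·24 = 43.4; e = 43.4 − 43.4 = 0
SSE = 4 + 36 + 36 + 1 + 1 + 0 = 78
s = √(78/4) = √19.5 ≈ 4.42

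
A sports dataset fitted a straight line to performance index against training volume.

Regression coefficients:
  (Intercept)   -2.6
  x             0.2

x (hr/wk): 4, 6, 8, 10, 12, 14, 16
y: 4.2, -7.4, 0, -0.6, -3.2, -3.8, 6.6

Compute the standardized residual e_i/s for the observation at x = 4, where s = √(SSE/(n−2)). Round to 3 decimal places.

x=4: ŷ = -2.6 + 0.2·4 = -1.8; e = 4.2 − (-1.8) = 6
x=6: ŷ = -2.6 + 0.2·6 = -1.4; e = -7.4 − (-1.4) = -6
x=8: ŷ = -2.6 + 0.2·8 = -1; e = 0 − (-1) = 1
x=10: ŷ = -2.6 + 0.2·10 = -0.6; e = -0.6 − (-0.6) = 0
x=12: ŷ = -2.6 + 0.2·12 = -0.2; e = -3.2 − (-0.2) = -3
x=14: ŷ = -2.6 + 0.2·14 = 0.2; e = -3.8 − 0.2 = -4
x=16: ŷ = -2.6 + 0.2·16 = 0.6; e = 6.6 − 0.6 = 6
SSE = 36 + 36 + 1 + 0 + 9 + 16 + 36 = 134
s = √(134/5) = 5.17687
e/s = 6 / 5.17687 = 1.159

1.159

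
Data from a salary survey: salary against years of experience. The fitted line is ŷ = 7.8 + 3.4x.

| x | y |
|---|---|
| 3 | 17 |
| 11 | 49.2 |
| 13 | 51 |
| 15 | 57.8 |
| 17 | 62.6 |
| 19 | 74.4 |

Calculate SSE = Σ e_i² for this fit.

x=3: ŷ = 7.8 + 3.4·3 = 18; e = 17 − 18 = -1
x=11: ŷ = 7.8 + 3.4·11 = 45.2; e = 49.2 − 45.2 = 4
x=13: ŷ = 7.8 + 3.4·13 = 52; e = 51 − 52 = -1
x=15: ŷ = 7.8 + 3.4·15 = 58.8; e = 57.8 − 58.8 = -1
x=17: ŷ = 7.8 + 3.4·17 = 65.6; e = 62.6 − 65.6 = -3
x=19: ŷ = 7.8 + 3.4·19 = 72.4; e = 74.4 − 72.4 = 2
SSE = 1 + 16 + 1 + 1 + 9 + 4 = 32

SSE = 32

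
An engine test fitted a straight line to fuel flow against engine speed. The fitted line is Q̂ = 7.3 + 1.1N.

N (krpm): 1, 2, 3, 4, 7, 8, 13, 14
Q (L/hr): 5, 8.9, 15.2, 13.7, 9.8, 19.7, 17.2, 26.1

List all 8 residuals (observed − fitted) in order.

N=1: Q̂ = 7.3 + 1.1·1 = 8.4; e = 5 − 8.4 = -3.4
N=2: Q̂ = 7.3 + 1.1·2 = 9.5; e = 8.9 − 9.5 = -0.6
N=3: Q̂ = 7.3 + 1.1·3 = 10.6; e = 15.2 − 10.6 = 4.6
N=4: Q̂ = 7.3 + 1.1·4 = 11.7; e = 13.7 − 11.7 = 2
N=7: Q̂ = 7.3 + 1.1·7 = 15; e = 9.8 − 15 = -5.2
N=8: Q̂ = 7.3 + 1.1·8 = 16.1; e = 19.7 − 16.1 = 3.6
N=13: Q̂ = 7.3 + 1.1·13 = 21.6; e = 17.2 − 21.6 = -4.4
N=14: Q̂ = 7.3 + 1.1·14 = 22.7; e = 26.1 − 22.7 = 3.4

-3.4, -0.6, 4.6, 2, -5.2, 3.6, -4.4, 3.4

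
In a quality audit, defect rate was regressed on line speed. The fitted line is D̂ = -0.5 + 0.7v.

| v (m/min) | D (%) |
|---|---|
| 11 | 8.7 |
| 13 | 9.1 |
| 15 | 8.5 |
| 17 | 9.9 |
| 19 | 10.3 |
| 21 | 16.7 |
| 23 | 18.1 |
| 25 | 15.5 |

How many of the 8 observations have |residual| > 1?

7

v=11: D̂ = -0.5 + 0.7·11 = 7.2; r = 8.7 − 7.2 = 1.5
v=13: D̂ = -0.5 + 0.7·13 = 8.6; r = 9.1 − 8.6 = 0.5
v=15: D̂ = -0.5 + 0.7·15 = 10; r = 8.5 − 10 = -1.5
v=17: D̂ = -0.5 + 0.7·17 = 11.4; r = 9.9 − 11.4 = -1.5
v=19: D̂ = -0.5 + 0.7·19 = 12.8; r = 10.3 − 12.8 = -2.5
v=21: D̂ = -0.5 + 0.7·21 = 14.2; r = 16.7 − 14.2 = 2.5
v=23: D̂ = -0.5 + 0.7·23 = 15.6; r = 18.1 − 15.6 = 2.5
v=25: D̂ = -0.5 + 0.7·25 = 17; r = 15.5 − 17 = -1.5
|r| > 1: v=11 (|r|=1.5), v=15 (|r|=1.5), v=17 (|r|=1.5), v=19 (|r|=2.5), v=21 (|r|=2.5), v=23 (|r|=2.5), v=25 (|r|=1.5) → 7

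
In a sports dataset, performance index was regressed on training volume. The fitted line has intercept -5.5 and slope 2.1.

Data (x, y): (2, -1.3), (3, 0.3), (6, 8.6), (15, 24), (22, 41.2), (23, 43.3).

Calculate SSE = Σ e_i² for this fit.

SSE = 7

x=2: ŷ = -5.5 + 2.1·2 = -1.3; e = -1.3 − (-1.3) = 0
x=3: ŷ = -5.5 + 2.1·3 = 0.8; e = 0.3 − 0.8 = -0.5
x=6: ŷ = -5.5 + 2.1·6 = 7.1; e = 8.6 − 7.1 = 1.5
x=15: ŷ = -5.5 + 2.1·15 = 26; e = 24 − 26 = -2
x=22: ŷ = -5.5 + 2.1·22 = 40.7; e = 41.2 − 40.7 = 0.5
x=23: ŷ = -5.5 + 2.1·23 = 42.8; e = 43.3 − 42.8 = 0.5
SSE = 0 + 0.25 + 2.25 + 4 + 0.25 + 0.25 = 7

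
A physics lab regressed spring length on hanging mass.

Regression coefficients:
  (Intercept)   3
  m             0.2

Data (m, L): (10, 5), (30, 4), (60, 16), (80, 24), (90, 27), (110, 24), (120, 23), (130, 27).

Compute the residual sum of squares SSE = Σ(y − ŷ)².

m=10: ŷ = 3 + 0.2·10 = 5; r = 5 − 5 = 0
m=30: ŷ = 3 + 0.2·30 = 9; r = 4 − 9 = -5
m=60: ŷ = 3 + 0.2·60 = 15; r = 16 − 15 = 1
m=80: ŷ = 3 + 0.2·80 = 19; r = 24 − 19 = 5
m=90: ŷ = 3 + 0.2·90 = 21; r = 27 − 21 = 6
m=110: ŷ = 3 + 0.2·110 = 25; r = 24 − 25 = -1
m=120: ŷ = 3 + 0.2·120 = 27; r = 23 − 27 = -4
m=130: ŷ = 3 + 0.2·130 = 29; r = 27 − 29 = -2
SSE = 0 + 25 + 1 + 25 + 36 + 1 + 16 + 4 = 108

SSE = 108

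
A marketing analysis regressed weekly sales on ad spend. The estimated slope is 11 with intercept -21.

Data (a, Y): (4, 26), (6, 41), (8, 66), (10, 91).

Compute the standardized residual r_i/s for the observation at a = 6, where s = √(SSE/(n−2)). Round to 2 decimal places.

-1.03

a=4: Ŷ = -21 + 11·4 = 23; r = 26 − 23 = 3
a=6: Ŷ = -21 + 11·6 = 45; r = 41 − 45 = -4
a=8: Ŷ = -21 + 11·8 = 67; r = 66 − 67 = -1
a=10: Ŷ = -21 + 11·10 = 89; r = 91 − 89 = 2
SSE = 9 + 16 + 1 + 4 = 30
s = √(30/2) = 3.87298
r/s = -4 / 3.87298 = -1.03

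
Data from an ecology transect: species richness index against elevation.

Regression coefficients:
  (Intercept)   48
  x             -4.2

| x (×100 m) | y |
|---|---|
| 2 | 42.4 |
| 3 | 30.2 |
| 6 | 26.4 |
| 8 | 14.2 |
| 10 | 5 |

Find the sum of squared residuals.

x=2: ŷ = 48 − 4.2·2 = 39.6; e = 42.4 − 39.6 = 2.8
x=3: ŷ = 48 − 4.2·3 = 35.4; e = 30.2 − 35.4 = -5.2
x=6: ŷ = 48 − 4.2·6 = 22.8; e = 26.4 − 22.8 = 3.6
x=8: ŷ = 48 − 4.2·8 = 14.4; e = 14.2 − 14.4 = -0.2
x=10: ŷ = 48 − 4.2·10 = 6; e = 5 − 6 = -1
SSE = 7.84 + 27.04 + 12.96 + 0.04 + 1 = 48.88

SSE = 48.88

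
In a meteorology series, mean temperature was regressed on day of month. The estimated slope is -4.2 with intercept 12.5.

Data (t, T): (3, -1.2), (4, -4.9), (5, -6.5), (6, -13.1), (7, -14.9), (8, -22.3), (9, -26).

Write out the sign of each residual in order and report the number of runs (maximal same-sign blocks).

5 runs

t=3: T̂ = 12.5 − 4.2·3 = -0.1; r = -1.2 − (-0.1) = -1.1
t=4: T̂ = 12.5 − 4.2·4 = -4.3; r = -4.9 − (-4.3) = -0.6
t=5: T̂ = 12.5 − 4.2·5 = -8.5; r = -6.5 − (-8.5) = 2
t=6: T̂ = 12.5 − 4.2·6 = -12.7; r = -13.1 − (-12.7) = -0.4
t=7: T̂ = 12.5 − 4.2·7 = -16.9; r = -14.9 − (-16.9) = 2
t=8: T̂ = 12.5 − 4.2·8 = -21.1; r = -22.3 − (-21.1) = -1.2
t=9: T̂ = 12.5 − 4.2·9 = -25.3; r = -26 − (-25.3) = -0.7
Signs: − − + − + − −
Runs: −×2, +×1, −×1, +×1, −×2 → 5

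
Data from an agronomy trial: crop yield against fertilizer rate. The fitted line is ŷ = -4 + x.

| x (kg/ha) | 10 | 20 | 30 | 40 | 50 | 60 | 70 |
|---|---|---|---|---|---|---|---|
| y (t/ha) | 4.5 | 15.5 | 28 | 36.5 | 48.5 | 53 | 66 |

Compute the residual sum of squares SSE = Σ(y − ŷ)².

SSE = 22

x=10: ŷ = -4 + 10 = 6; e = 4.5 − 6 = -1.5
x=20: ŷ = -4 + 20 = 16; e = 15.5 − 16 = -0.5
x=30: ŷ = -4 + 30 = 26; e = 28 − 26 = 2
x=40: ŷ = -4 + 40 = 36; e = 36.5 − 36 = 0.5
x=50: ŷ = -4 + 50 = 46; e = 48.5 − 46 = 2.5
x=60: ŷ = -4 + 60 = 56; e = 53 − 56 = -3
x=70: ŷ = -4 + 70 = 66; e = 66 − 66 = 0
SSE = 2.25 + 0.25 + 4 + 0.25 + 6.25 + 9 + 0 = 22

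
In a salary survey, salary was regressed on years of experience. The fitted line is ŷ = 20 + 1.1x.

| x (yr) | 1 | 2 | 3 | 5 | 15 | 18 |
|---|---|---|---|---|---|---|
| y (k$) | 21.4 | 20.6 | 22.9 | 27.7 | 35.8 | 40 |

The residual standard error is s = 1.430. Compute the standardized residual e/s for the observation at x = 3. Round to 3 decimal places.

ŷ = 20 + 1.1·3 = 23.3
e = 22.9 − 23.3 = -0.4
e/s = -0.4 / 1.430 = -0.280

-0.280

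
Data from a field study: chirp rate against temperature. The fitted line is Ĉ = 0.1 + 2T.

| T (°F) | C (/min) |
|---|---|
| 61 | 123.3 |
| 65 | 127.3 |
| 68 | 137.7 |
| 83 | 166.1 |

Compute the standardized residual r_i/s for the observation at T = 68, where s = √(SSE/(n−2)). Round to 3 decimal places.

T=61: Ĉ = 0.1 + 2·61 = 122.1; r = 123.3 − 122.1 = 1.2
T=65: Ĉ = 0.1 + 2·65 = 130.1; r = 127.3 − 130.1 = -2.8
T=68: Ĉ = 0.1 + 2·68 = 136.1; r = 137.7 − 136.1 = 1.6
T=83: Ĉ = 0.1 + 2·83 = 166.1; r = 166.1 − 166.1 = 0
SSE = 1.44 + 7.84 + 2.56 + 0 = 11.84
s = √(11.84/2) = 2.43311
r/s = 1.6 / 2.43311 = 0.658

0.658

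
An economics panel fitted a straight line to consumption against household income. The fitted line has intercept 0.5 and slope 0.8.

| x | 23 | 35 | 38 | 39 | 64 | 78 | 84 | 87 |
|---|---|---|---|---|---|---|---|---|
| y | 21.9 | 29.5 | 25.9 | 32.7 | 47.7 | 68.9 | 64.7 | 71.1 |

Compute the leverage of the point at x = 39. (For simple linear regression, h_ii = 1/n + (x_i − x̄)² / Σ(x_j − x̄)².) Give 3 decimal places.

x̄ = (23 + 35 + 38 + 39 + 64 + 78 + 84 + 87)/8 = 56
Σ(x − x̄)² = 1089 + 441 + 324 + 289 + 64 + 484 + 784 + 961 = 4436
h = 1/8 + (-17)²/4436 = 0.125 + 0.0651488 = 0.190

h = 0.190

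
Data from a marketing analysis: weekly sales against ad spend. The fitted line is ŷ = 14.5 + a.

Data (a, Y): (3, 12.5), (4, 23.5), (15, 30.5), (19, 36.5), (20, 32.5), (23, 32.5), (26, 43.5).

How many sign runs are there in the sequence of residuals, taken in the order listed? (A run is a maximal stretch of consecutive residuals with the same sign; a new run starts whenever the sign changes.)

a=3: ŷ = 14.5 + 3 = 17.5; e = 12.5 − 17.5 = -5
a=4: ŷ = 14.5 + 4 = 18.5; e = 23.5 − 18.5 = 5
a=15: ŷ = 14.5 + 15 = 29.5; e = 30.5 − 29.5 = 1
a=19: ŷ = 14.5 + 19 = 33.5; e = 36.5 − 33.5 = 3
a=20: ŷ = 14.5 + 20 = 34.5; e = 32.5 − 34.5 = -2
a=23: ŷ = 14.5 + 23 = 37.5; e = 32.5 − 37.5 = -5
a=26: ŷ = 14.5 + 26 = 40.5; e = 43.5 − 40.5 = 3
Signs: − + + + − − +
Runs: −×1, +×3, −×2, +×1 → 4

4 runs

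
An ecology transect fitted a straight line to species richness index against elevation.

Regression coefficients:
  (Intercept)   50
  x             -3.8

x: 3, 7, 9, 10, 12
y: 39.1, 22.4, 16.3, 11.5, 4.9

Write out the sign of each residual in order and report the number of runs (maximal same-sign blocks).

x=3: ŷ = 50 − 3.8·3 = 38.6; r = 39.1 − 38.6 = 0.5
x=7: ŷ = 50 − 3.8·7 = 23.4; r = 22.4 − 23.4 = -1
x=9: ŷ = 50 − 3.8·9 = 15.8; r = 16.3 − 15.8 = 0.5
x=10: ŷ = 50 − 3.8·10 = 12; r = 11.5 − 12 = -0.5
x=12: ŷ = 50 − 3.8·12 = 4.4; r = 4.9 − 4.4 = 0.5
Signs: + − + − +
Runs: +×1, −×1, +×1, −×1, +×1 → 5

5 runs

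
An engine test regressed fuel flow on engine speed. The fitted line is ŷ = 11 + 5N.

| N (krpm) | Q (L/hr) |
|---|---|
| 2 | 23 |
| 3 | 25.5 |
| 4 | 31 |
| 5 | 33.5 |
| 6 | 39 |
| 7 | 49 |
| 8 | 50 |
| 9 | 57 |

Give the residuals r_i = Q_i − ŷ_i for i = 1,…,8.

2, -0.5, 0, -2.5, -2, 3, -1, 1

N=2: ŷ = 11 + 5·2 = 21; r = 23 − 21 = 2
N=3: ŷ = 11 + 5·3 = 26; r = 25.5 − 26 = -0.5
N=4: ŷ = 11 + 5·4 = 31; r = 31 − 31 = 0
N=5: ŷ = 11 + 5·5 = 36; r = 33.5 − 36 = -2.5
N=6: ŷ = 11 + 5·6 = 41; r = 39 − 41 = -2
N=7: ŷ = 11 + 5·7 = 46; r = 49 − 46 = 3
N=8: ŷ = 11 + 5·8 = 51; r = 50 − 51 = -1
N=9: ŷ = 11 + 5·9 = 56; r = 57 − 56 = 1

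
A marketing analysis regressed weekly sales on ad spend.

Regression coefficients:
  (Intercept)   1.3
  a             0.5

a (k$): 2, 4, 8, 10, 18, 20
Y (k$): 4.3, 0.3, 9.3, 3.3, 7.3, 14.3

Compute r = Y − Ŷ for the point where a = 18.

Ŷ = 1.3 + 0.5·18 = 10.3
r = 7.3 − 10.3 = -3

r = -3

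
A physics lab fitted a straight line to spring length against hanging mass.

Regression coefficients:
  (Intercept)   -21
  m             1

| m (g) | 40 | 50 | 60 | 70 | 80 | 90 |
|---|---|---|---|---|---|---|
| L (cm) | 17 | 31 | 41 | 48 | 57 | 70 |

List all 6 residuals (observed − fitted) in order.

m=40: L̂ = -21 + 40 = 19; r = 17 − 19 = -2
m=50: L̂ = -21 + 50 = 29; r = 31 − 29 = 2
m=60: L̂ = -21 + 60 = 39; r = 41 − 39 = 2
m=70: L̂ = -21 + 70 = 49; r = 48 − 49 = -1
m=80: L̂ = -21 + 80 = 59; r = 57 − 59 = -2
m=90: L̂ = -21 + 90 = 69; r = 70 − 69 = 1

-2, 2, 2, -1, -2, 1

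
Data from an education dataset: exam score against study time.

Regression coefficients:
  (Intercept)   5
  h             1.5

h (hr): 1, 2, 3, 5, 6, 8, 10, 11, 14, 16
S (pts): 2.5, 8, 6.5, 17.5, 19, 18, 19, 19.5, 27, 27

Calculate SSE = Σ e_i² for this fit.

SSE = 86

h=1: Ŝ = 5 + 1.5·1 = 6.5; e = 2.5 − 6.5 = -4
h=2: Ŝ = 5 + 1.5·2 = 8; e = 8 − 8 = 0
h=3: Ŝ = 5 + 1.5·3 = 9.5; e = 6.5 − 9.5 = -3
h=5: Ŝ = 5 + 1.5·5 = 12.5; e = 17.5 − 12.5 = 5
h=6: Ŝ = 5 + 1.5·6 = 14; e = 19 − 14 = 5
h=8: Ŝ = 5 + 1.5·8 = 17; e = 18 − 17 = 1
h=10: Ŝ = 5 + 1.5·10 = 20; e = 19 − 20 = -1
h=11: Ŝ = 5 + 1.5·11 = 21.5; e = 19.5 − 21.5 = -2
h=14: Ŝ = 5 + 1.5·14 = 26; e = 27 − 26 = 1
h=16: Ŝ = 5 + 1.5·16 = 29; e = 27 − 29 = -2
SSE = 16 + 0 + 9 + 25 + 25 + 1 + 1 + 4 + 1 + 4 = 86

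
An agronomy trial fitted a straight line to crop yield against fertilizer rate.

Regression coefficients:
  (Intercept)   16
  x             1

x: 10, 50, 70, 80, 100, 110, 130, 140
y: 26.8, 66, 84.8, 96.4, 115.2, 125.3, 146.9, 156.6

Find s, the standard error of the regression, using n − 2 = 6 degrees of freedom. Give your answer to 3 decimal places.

x=10: ŷ = 16 + 10 = 26; r = 26.8 − 26 = 0.8
x=50: ŷ = 16 + 50 = 66; r = 66 − 66 = 0
x=70: ŷ = 16 + 70 = 86; r = 84.8 − 86 = -1.2
x=80: ŷ = 16 + 80 = 96; r = 96.4 − 96 = 0.4
x=100: ŷ = 16 + 100 = 116; r = 115.2 − 116 = -0.8
x=110: ŷ = 16 + 110 = 126; r = 125.3 − 126 = -0.7
x=130: ŷ = 16 + 130 = 146; r = 146.9 − 146 = 0.9
x=140: ŷ = 16 + 140 = 156; r = 156.6 − 156 = 0.6
SSE = 0.64 + 0 + 1.44 + 0.16 + 0.64 + 0.49 + 0.81 + 0.36 = 4.54
s = √(4.54/6) = √0.756667 ≈ 0.870

s = 0.870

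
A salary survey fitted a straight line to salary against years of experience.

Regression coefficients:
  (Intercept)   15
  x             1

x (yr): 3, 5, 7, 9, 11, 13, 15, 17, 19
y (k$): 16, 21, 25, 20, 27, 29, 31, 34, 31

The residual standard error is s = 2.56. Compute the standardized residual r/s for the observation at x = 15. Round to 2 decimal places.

ŷ = 15 + 15 = 30
r = 31 − 30 = 1
r/s = 1 / 2.56 = 0.39

0.39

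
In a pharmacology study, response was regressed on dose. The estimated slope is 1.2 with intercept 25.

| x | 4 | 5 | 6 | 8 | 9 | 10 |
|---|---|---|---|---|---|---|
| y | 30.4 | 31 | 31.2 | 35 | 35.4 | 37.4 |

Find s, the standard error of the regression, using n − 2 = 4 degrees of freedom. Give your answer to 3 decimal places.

s = 0.678

x=4: ŷ = 25 + 1.2·4 = 29.8; r = 30.4 − 29.8 = 0.6
x=5: ŷ = 25 + 1.2·5 = 31; r = 31 − 31 = 0
x=6: ŷ = 25 + 1.2·6 = 32.2; r = 31.2 − 32.2 = -1
x=8: ŷ = 25 + 1.2·8 = 34.6; r = 35 − 34.6 = 0.4
x=9: ŷ = 25 + 1.2·9 = 35.8; r = 35.4 − 35.8 = -0.4
x=10: ŷ = 25 + 1.2·10 = 37; r = 37.4 − 37 = 0.4
SSE = 0.36 + 0 + 1 + 0.16 + 0.16 + 0.16 = 1.84
s = √(1.84/4) = √0.46 ≈ 0.678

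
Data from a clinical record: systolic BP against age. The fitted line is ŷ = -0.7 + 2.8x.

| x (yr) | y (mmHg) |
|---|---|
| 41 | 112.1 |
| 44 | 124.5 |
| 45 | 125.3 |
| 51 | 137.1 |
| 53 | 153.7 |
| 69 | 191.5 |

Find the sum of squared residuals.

x=41: ŷ = -0.7 + 2.8·41 = 114.1; e = 112.1 − 114.1 = -2
x=44: ŷ = -0.7 + 2.8·44 = 122.5; e = 124.5 − 122.5 = 2
x=45: ŷ = -0.7 + 2.8·45 = 125.3; e = 125.3 − 125.3 = 0
x=51: ŷ = -0.7 + 2.8·51 = 142.1; e = 137.1 − 142.1 = -5
x=53: ŷ = -0.7 + 2.8·53 = 147.7; e = 153.7 − 147.7 = 6
x=69: ŷ = -0.7 + 2.8·69 = 192.5; e = 191.5 − 192.5 = -1
SSE = 4 + 4 + 0 + 25 + 36 + 1 = 70

SSE = 70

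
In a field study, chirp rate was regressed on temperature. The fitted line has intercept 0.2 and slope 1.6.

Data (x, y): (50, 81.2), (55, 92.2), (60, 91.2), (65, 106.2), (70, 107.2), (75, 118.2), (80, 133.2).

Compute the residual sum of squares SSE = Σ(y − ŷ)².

SSE = 100

x=50: ŷ = 0.2 + 1.6·50 = 80.2; e = 81.2 − 80.2 = 1
x=55: ŷ = 0.2 + 1.6·55 = 88.2; e = 92.2 − 88.2 = 4
x=60: ŷ = 0.2 + 1.6·60 = 96.2; e = 91.2 − 96.2 = -5
x=65: ŷ = 0.2 + 1.6·65 = 104.2; e = 106.2 − 104.2 = 2
x=70: ŷ = 0.2 + 1.6·70 = 112.2; e = 107.2 − 112.2 = -5
x=75: ŷ = 0.2 + 1.6·75 = 120.2; e = 118.2 − 120.2 = -2
x=80: ŷ = 0.2 + 1.6·80 = 128.2; e = 133.2 − 128.2 = 5
SSE = 1 + 16 + 25 + 4 + 25 + 4 + 25 = 100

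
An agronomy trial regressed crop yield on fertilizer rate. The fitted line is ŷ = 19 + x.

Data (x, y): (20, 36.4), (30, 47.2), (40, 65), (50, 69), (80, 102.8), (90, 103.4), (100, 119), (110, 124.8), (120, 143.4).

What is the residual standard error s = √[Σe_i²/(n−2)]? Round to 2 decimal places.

x=20: ŷ = 19 + 20 = 39; e = 36.4 − 39 = -2.6
x=30: ŷ = 19 + 30 = 49; e = 47.2 − 49 = -1.8
x=40: ŷ = 19 + 40 = 59; e = 65 − 59 = 6
x=50: ŷ = 19 + 50 = 69; e = 69 − 69 = 0
x=80: ŷ = 19 + 80 = 99; e = 102.8 − 99 = 3.8
x=90: ŷ = 19 + 90 = 109; e = 103.4 − 109 = -5.6
x=100: ŷ = 19 + 100 = 119; e = 119 − 119 = 0
x=110: ŷ = 19 + 110 = 129; e = 124.8 − 129 = -4.2
x=120: ŷ = 19 + 120 = 139; e = 143.4 − 139 = 4.4
SSE = 6.76 + 3.24 + 36 + 0 + 14.44 + 31.36 + 0 + 17.64 + 19.36 = 128.8
s = √(128.8/7) = √18.4 ≈ 4.29

s = 4.29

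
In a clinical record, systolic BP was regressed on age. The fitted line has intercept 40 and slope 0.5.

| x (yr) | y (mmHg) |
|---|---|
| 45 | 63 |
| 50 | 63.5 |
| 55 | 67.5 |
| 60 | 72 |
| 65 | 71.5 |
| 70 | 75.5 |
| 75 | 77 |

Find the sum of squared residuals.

x=45: ŷ = 40 + 0.5·45 = 62.5; r = 63 − 62.5 = 0.5
x=50: ŷ = 40 + 0.5·50 = 65; r = 63.5 − 65 = -1.5
x=55: ŷ = 40 + 0.5·55 = 67.5; r = 67.5 − 67.5 = 0
x=60: ŷ = 40 + 0.5·60 = 70; r = 72 − 70 = 2
x=65: ŷ = 40 + 0.5·65 = 72.5; r = 71.5 − 72.5 = -1
x=70: ŷ = 40 + 0.5·70 = 75; r = 75.5 − 75 = 0.5
x=75: ŷ = 40 + 0.5·75 = 77.5; r = 77 − 77.5 = -0.5
SSE = 0.25 + 2.25 + 0 + 4 + 1 + 0.25 + 0.25 = 8

SSE = 8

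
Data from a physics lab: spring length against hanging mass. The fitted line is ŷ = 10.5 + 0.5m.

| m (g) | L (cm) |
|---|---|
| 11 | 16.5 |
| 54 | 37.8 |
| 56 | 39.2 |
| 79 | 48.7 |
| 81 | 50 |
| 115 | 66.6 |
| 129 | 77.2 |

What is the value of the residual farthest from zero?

e = 2.2

m=11: ŷ = 10.5 + 0.5·11 = 16; e = 16.5 − 16 = 0.5
m=54: ŷ = 10.5 + 0.5·54 = 37.5; e = 37.8 − 37.5 = 0.3
m=56: ŷ = 10.5 + 0.5·56 = 38.5; e = 39.2 − 38.5 = 0.7
m=79: ŷ = 10.5 + 0.5·79 = 50; e = 48.7 − 50 = -1.3
m=81: ŷ = 10.5 + 0.5·81 = 51; e = 50 − 51 = -1
m=115: ŷ = 10.5 + 0.5·115 = 68; e = 66.6 − 68 = -1.4
m=129: ŷ = 10.5 + 0.5·129 = 75; e = 77.2 − 75 = 2.2
Largest |e| is 2.2 at m = 129, residual 2.2.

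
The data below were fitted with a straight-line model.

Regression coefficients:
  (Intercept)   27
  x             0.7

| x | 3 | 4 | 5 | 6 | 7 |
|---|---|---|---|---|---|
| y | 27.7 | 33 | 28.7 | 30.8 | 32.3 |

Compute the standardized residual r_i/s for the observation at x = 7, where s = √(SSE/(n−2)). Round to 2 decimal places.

x=3: ŷ = 27 + 0.7·3 = 29.1; r = 27.7 − 29.1 = -1.4
x=4: ŷ = 27 + 0.7·4 = 29.8; r = 33 − 29.8 = 3.2
x=5: ŷ = 27 + 0.7·5 = 30.5; r = 28.7 − 30.5 = -1.8
x=6: ŷ = 27 + 0.7·6 = 31.2; r = 30.8 − 31.2 = -0.4
x=7: ŷ = 27 + 0.7·7 = 31.9; r = 32.3 − 31.9 = 0.4
SSE = 1.96 + 10.24 + 3.24 + 0.16 + 0.16 = 15.76
s = √(15.76/3) = 2.29202
r/s = 0.4 / 2.29202 = 0.17

0.17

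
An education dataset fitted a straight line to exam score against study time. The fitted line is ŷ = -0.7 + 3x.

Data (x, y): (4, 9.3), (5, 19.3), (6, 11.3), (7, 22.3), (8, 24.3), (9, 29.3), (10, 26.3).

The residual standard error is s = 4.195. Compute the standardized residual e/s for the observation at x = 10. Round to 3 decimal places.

-0.715

ŷ = -0.7 + 3·10 = 29.3
e = 26.3 − 29.3 = -3
e/s = -3 / 4.195 = -0.715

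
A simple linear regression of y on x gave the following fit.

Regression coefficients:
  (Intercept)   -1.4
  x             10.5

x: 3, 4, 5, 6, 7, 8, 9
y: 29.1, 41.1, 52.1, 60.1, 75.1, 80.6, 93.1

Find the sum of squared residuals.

SSE = 17.5

x=3: ŷ = -1.4 + 10.5·3 = 30.1; r = 29.1 − 30.1 = -1
x=4: ŷ = -1.4 + 10.5·4 = 40.6; r = 41.1 − 40.6 = 0.5
x=5: ŷ = -1.4 + 10.5·5 = 51.1; r = 52.1 − 51.1 = 1
x=6: ŷ = -1.4 + 10.5·6 = 61.6; r = 60.1 − 61.6 = -1.5
x=7: ŷ = -1.4 + 10.5·7 = 72.1; r = 75.1 − 72.1 = 3
x=8: ŷ = -1.4 + 10.5·8 = 82.6; r = 80.6 − 82.6 = -2
x=9: ŷ = -1.4 + 10.5·9 = 93.1; r = 93.1 − 93.1 = 0
SSE = 1 + 0.25 + 1 + 2.25 + 9 + 4 + 0 = 17.5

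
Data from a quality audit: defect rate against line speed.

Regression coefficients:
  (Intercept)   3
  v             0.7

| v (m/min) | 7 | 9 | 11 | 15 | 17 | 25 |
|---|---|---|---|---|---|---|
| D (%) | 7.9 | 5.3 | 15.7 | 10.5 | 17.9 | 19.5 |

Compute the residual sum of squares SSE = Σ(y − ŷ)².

SSE = 60

v=7: ŷ = 3 + 0.7·7 = 7.9; r = 7.9 − 7.9 = 0
v=9: ŷ = 3 + 0.7·9 = 9.3; r = 5.3 − 9.3 = -4
v=11: ŷ = 3 + 0.7·11 = 10.7; r = 15.7 − 10.7 = 5
v=15: ŷ = 3 + 0.7·15 = 13.5; r = 10.5 − 13.5 = -3
v=17: ŷ = 3 + 0.7·17 = 14.9; r = 17.9 − 14.9 = 3
v=25: ŷ = 3 + 0.7·25 = 20.5; r = 19.5 − 20.5 = -1
SSE = 0 + 16 + 25 + 9 + 9 + 1 = 60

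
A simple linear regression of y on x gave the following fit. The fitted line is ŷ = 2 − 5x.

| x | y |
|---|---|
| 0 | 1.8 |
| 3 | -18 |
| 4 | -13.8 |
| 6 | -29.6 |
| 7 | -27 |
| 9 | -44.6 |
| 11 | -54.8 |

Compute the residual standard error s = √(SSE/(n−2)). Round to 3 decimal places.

s = 4.172

x=0: ŷ = 2 − 5·0 = 2; e = 1.8 − 2 = -0.2
x=3: ŷ = 2 − 5·3 = -13; e = -18 − (-13) = -5
x=4: ŷ = 2 − 5·4 = -18; e = -13.8 − (-18) = 4.2
x=6: ŷ = 2 − 5·6 = -28; e = -29.6 − (-28) = -1.6
x=7: ŷ = 2 − 5·7 = -33; e = -27 − (-33) = 6
x=9: ŷ = 2 − 5·9 = -43; e = -44.6 − (-43) = -1.6
x=11: ŷ = 2 − 5·11 = -53; e = -54.8 − (-53) = -1.8
SSE = 0.04 + 25 + 17.64 + 2.56 + 36 + 2.56 + 3.24 = 87.04
s = √(87.04/5) = √17.408 ≈ 4.172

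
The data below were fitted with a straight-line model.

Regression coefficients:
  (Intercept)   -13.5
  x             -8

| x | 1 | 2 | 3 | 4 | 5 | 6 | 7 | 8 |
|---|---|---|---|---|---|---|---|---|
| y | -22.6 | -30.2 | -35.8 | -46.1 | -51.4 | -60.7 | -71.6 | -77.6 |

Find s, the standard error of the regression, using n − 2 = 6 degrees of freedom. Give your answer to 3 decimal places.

x=1: ŷ = -13.5 − 8·1 = -21.5; r = -22.6 − (-21.5) = -1.1
x=2: ŷ = -13.5 − 8·2 = -29.5; r = -30.2 − (-29.5) = -0.7
x=3: ŷ = -13.5 − 8·3 = -37.5; r = -35.8 − (-37.5) = 1.7
x=4: ŷ = -13.5 − 8·4 = -45.5; r = -46.1 − (-45.5) = -0.6
x=5: ŷ = -13.5 − 8·5 = -53.5; r = -51.4 − (-53.5) = 2.1
x=6: ŷ = -13.5 − 8·6 = -61.5; r = -60.7 − (-61.5) = 0.8
x=7: ŷ = -13.5 − 8·7 = -69.5; r = -71.6 − (-69.5) = -2.1
x=8: ŷ = -13.5 − 8·8 = -77.5; r = -77.6 − (-77.5) = -0.1
SSE = 1.21 + 0.49 + 2.89 + 0.36 + 4.41 + 0.64 + 4.41 + 0.01 = 14.42
s = √(14.42/6) = √2.40333 ≈ 1.550

s = 1.550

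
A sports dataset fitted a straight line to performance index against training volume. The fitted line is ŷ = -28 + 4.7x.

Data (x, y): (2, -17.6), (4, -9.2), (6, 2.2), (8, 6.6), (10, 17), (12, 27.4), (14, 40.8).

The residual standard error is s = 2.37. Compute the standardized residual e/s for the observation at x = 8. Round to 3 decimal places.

-1.266

ŷ = -28 + 4.7·8 = 9.6
e = 6.6 − 9.6 = -3
e/s = -3 / 2.37 = -1.266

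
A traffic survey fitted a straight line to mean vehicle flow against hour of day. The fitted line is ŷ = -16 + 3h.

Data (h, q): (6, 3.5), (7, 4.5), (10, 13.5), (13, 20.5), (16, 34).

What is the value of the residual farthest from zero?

h=6: ŷ = -16 + 3·6 = 2; r = 3.5 − 2 = 1.5
h=7: ŷ = -16 + 3·7 = 5; r = 4.5 − 5 = -0.5
h=10: ŷ = -16 + 3·10 = 14; r = 13.5 − 14 = -0.5
h=13: ŷ = -16 + 3·13 = 23; r = 20.5 − 23 = -2.5
h=16: ŷ = -16 + 3·16 = 32; r = 34 − 32 = 2
Largest |r| is 2.5 at h = 13, residual -2.5.

r = -2.5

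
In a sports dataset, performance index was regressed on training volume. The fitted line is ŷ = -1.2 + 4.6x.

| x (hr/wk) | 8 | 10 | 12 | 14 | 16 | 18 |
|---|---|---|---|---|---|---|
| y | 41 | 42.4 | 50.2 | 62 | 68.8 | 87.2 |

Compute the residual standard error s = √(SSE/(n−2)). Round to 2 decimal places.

x=8: ŷ = -1.2 + 4.6·8 = 35.6; r = 41 − 35.6 = 5.4
x=10: ŷ = -1.2 + 4.6·10 = 44.8; r = 42.4 − 44.8 = -2.4
x=12: ŷ = -1.2 + 4.6·12 = 54; r = 50.2 − 54 = -3.8
x=14: ŷ = -1.2 + 4.6·14 = 63.2; r = 62 − 63.2 = -1.2
x=16: ŷ = -1.2 + 4.6·16 = 72.4; r = 68.8 − 72.4 = -3.6
x=18: ŷ = -1.2 + 4.6·18 = 81.6; r = 87.2 − 81.6 = 5.6
SSE = 29.16 + 5.76 + 14.44 + 1.44 + 12.96 + 31.36 = 95.12
s = √(95.12/4) = √23.78 ≈ 4.88

s = 4.88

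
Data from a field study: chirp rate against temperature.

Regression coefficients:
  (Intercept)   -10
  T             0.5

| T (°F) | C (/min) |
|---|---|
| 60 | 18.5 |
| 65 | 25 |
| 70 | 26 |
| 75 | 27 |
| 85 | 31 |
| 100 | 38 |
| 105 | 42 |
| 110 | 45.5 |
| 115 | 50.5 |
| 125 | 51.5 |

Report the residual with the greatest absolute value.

T=60: ŷ = -10 + 0.5·60 = 20; e = 18.5 − 20 = -1.5
T=65: ŷ = -10 + 0.5·65 = 22.5; e = 25 − 22.5 = 2.5
T=70: ŷ = -10 + 0.5·70 = 25; e = 26 − 25 = 1
T=75: ŷ = -10 + 0.5·75 = 27.5; e = 27 − 27.5 = -0.5
T=85: ŷ = -10 + 0.5·85 = 32.5; e = 31 − 32.5 = -1.5
T=100: ŷ = -10 + 0.5·100 = 40; e = 38 − 40 = -2
T=105: ŷ = -10 + 0.5·105 = 42.5; e = 42 − 42.5 = -0.5
T=110: ŷ = -10 + 0.5·110 = 45; e = 45.5 − 45 = 0.5
T=115: ŷ = -10 + 0.5·115 = 47.5; e = 50.5 − 47.5 = 3
T=125: ŷ = -10 + 0.5·125 = 52.5; e = 51.5 − 52.5 = -1
Largest |e| is 3 at T = 115, residual 3.

e = 3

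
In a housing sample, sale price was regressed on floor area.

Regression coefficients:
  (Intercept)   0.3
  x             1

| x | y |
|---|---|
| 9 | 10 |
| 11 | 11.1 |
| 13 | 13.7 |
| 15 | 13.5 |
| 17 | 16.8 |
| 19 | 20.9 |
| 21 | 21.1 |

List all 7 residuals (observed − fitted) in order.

0.7, -0.2, 0.4, -1.8, -0.5, 1.6, -0.2

x=9: ŷ = 0.3 + 9 = 9.3; r = 10 − 9.3 = 0.7
x=11: ŷ = 0.3 + 11 = 11.3; r = 11.1 − 11.3 = -0.2
x=13: ŷ = 0.3 + 13 = 13.3; r = 13.7 − 13.3 = 0.4
x=15: ŷ = 0.3 + 15 = 15.3; r = 13.5 − 15.3 = -1.8
x=17: ŷ = 0.3 + 17 = 17.3; r = 16.8 − 17.3 = -0.5
x=19: ŷ = 0.3 + 19 = 19.3; r = 20.9 − 19.3 = 1.6
x=21: ŷ = 0.3 + 21 = 21.3; r = 21.1 − 21.3 = -0.2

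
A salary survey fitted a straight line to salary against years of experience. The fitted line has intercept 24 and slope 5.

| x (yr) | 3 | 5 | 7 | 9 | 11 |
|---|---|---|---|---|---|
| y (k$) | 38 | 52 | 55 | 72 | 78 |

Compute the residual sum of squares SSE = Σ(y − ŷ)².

SSE = 36

x=3: ŷ = 24 + 5·3 = 39; r = 38 − 39 = -1
x=5: ŷ = 24 + 5·5 = 49; r = 52 − 49 = 3
x=7: ŷ = 24 + 5·7 = 59; r = 55 − 59 = -4
x=9: ŷ = 24 + 5·9 = 69; r = 72 − 69 = 3
x=11: ŷ = 24 + 5·11 = 79; r = 78 − 79 = -1
SSE = 1 + 9 + 16 + 9 + 1 = 36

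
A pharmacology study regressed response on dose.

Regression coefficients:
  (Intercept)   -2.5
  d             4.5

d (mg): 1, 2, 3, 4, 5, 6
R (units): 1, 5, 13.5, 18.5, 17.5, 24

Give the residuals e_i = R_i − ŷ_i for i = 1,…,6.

d=1: ŷ = -2.5 + 4.5·1 = 2; e = 1 − 2 = -1
d=2: ŷ = -2.5 + 4.5·2 = 6.5; e = 5 − 6.5 = -1.5
d=3: ŷ = -2.5 + 4.5·3 = 11; e = 13.5 − 11 = 2.5
d=4: ŷ = -2.5 + 4.5·4 = 15.5; e = 18.5 − 15.5 = 3
d=5: ŷ = -2.5 + 4.5·5 = 20; e = 17.5 − 20 = -2.5
d=6: ŷ = -2.5 + 4.5·6 = 24.5; e = 24 − 24.5 = -0.5

-1, -1.5, 2.5, 3, -2.5, -0.5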